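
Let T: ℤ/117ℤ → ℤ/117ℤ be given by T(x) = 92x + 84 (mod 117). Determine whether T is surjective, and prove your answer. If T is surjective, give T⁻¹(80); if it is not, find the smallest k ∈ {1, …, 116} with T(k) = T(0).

61

Since gcd(92, 117) = 1, 92 is invertible modulo 117. Euclid's algorithm: 117 = 1·92 + 25, 92 = 3·25 + 17, 25 = 1·17 + 8, 17 = 2·8 + 1; back-substituting gives 1 = 14·92 − 11·117, so 92⁻¹ ≡ 14 (mod 117).
For any y ∈ ℤ/117ℤ, x = 14(y − 84) mod 117 satisfies T(x) = 92·14(y − 84) + 84 ≡ y (since 92·14 ≡ 1 mod 117). So every y has a preimage.
Thus T is surjective.
Since T is surjective, we find T⁻¹(80): we need 92x ≡ 80 − 84 ≡ 113 (mod 117). Using 92⁻¹ = 14: x ≡ 14·113 = 1582 = 13·117 + 61, so x = 61.
Check: T(61) = 92·61 + 84 = 5696 = 48·117 + 80 ≡ 80 (mod 117).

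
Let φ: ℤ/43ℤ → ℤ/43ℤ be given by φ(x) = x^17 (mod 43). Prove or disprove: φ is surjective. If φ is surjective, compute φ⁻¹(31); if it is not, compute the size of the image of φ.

Since 43 is prime, the nonzero elements of ℤ/43ℤ form a cyclic group of order 42.
As gcd(17, 42) = 1, raising to the 17th power is a bijection on this group: if s^17 ≡ t^17 then (st^{−1})^17 = 1, and the only element of order dividing gcd(17, 42) = 1 is 1, so s = t.
With φ(0) = 0 this makes φ injective on all of ℤ/43ℤ, hence bijective (finite equal-size domain and codomain). In particular φ is surjective.
Since φ is surjective, we find the preimage of 31. The inverse of x ↦ x^17 on (ℤ/43ℤ)^× is x ↦ x^5, because 17·5 = 85 = 2·42 + 1 ≡ 1 (mod 42) and x^{42} = 1 for x ≠ 0 (Fermat). So φ⁻¹(31) = 31^5 mod 43.
Repeated squaring mod 43: 31^1 ≡ 31, 31^2 ≡ 31² = 961 ≡ 15, 31^4 ≡ 15² = 225 ≡ 10. Since 5 = 4 + 1, 31^5 ≡ 10·31: 10·31 = 310 ≡ 9. So 31^5 ≡ 9 (mod 43).
Hence φ⁻¹(31) = 9.

9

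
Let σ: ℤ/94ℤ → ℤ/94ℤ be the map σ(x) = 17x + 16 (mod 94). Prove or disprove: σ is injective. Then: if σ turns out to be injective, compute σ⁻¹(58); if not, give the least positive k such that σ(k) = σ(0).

8

Recall that σ is injective when σ(a) = σ(b) forces a = b.
If σ(a) = σ(b), then 17a ≡ 17b (mod 94). Because gcd(17, 94) = 1, we may cancel 17 to get a ≡ b (mod 94).
So σ is injective.
We now compute 17⁻¹ mod 94 explicitly. Euclid's algorithm: 94 = 5·17 + 9, 17 = 1·9 + 8, 9 = 1·8 + 1; back-substituting gives 1 = 83·17 − 15·94, so 17⁻¹ ≡ 83 (mod 94).
Since σ is injective, we compute σ⁻¹(58): solve 17x + 16 ≡ 58 (mod 94), i.e. 17x ≡ 42 (mod 94).
Multiplying by 17⁻¹ = 83 gives x ≡ 83·42 = 3486 = 37·94 + 8 ≡ 8 (mod 94).
Check: σ(8) = 17·8 + 16 = 152 = 1·94 + 58 ≡ 58 (mod 94).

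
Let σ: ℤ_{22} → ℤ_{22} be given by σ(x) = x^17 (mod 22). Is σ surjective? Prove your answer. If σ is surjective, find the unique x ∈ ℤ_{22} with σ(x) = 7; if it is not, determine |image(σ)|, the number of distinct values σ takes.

Computing x^17 mod 22 for each x (by repeated squaring, reducing mod 22 at every step), the values σ(0), σ(1), …, σ(21) are: 0, 1, 18, 9, 16, 3, 8, 17, 2, 15, 10, 11, 12, 7, 20, 5, 14, 19, 6, 13, 4, 21.
Every element of ℤ_{22} appears exactly once in this list, so σ is a bijection, and in particular surjective.
Since σ is surjective, we read off the preimage of 7 from the same table: σ(13) = 7, so σ⁻¹(7) = 13.

13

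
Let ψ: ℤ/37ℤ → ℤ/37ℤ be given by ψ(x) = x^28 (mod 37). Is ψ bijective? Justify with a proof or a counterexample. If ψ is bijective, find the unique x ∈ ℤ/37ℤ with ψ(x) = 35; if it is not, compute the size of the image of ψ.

ψ(1) = 1^28 = 1.
ψ(6): Repeated squaring mod 37: 6^1 ≡ 6, 6^2 ≡ 6² = 36, 6^4 ≡ 36² = 1296 ≡ 1, 6^8 ≡ 1² = 1, 6^16 ≡ 1² = 1. Since 28 = 16 + 8 + 4, 6^28 ≡ 1·1·1: 1·1 = 1, then 1·1 = 1. So 6^28 ≡ 1 (mod 37).
So ψ(1) = ψ(6) = 1 while 1 ≠ 6, so ψ is not injective, hence not bijective.
Since ψ is not bijective, we determine |image(ψ)|. Computing x^28 mod 37 for each x (by repeated squaring, reducing mod 37 at every step), the values ψ(0), ψ(1), …, ψ(36) are: 0, 1, 12, 34, 33, 7, 1, 7, 26, 9, 10, 26, 12, 33, 10, 16, 16, 9, 34, 34, 9, 16, 16, 10, 33, 12, 26, 10, 9, 26, 7, 1, 7, 33, 34, 12, 1.
The distinct values are {0, 1, 7, 9, 10, 12, 16, 26, 33, 34}; there are 10 of them.

10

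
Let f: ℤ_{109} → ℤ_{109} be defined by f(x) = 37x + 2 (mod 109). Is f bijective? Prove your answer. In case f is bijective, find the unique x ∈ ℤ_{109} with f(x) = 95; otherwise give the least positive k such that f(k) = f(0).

85

Suppose f(u) = f(v) in ℤ_{109}. Then 37u + 2 ≡ 37v + 2 (mod 109), thus 37(u − v) ≡ 0 (mod 109).
Since gcd(37, 109) = 1, 37 is invertible modulo 109, therefore u − v ≡ 0 (mod 109), i.e. u = v.
We now compute 37⁻¹ mod 109 explicitly. Euclid's algorithm: 109 = 2·37 + 35, 37 = 1·35 + 2, 35 = 17·2 + 1; back-substituting gives 1 = 56·37 − 19·109, so 37⁻¹ ≡ 56 (mod 109).
Then y ↦ 56(y − 2) is a two-sided inverse to f, so every y ∈ ℤ_{109} has a preimage.
Therefore f is bijective.
Since f is bijective, we compute f⁻¹(95): solve 37x + 2 ≡ 95 (mod 109), i.e. 37x ≡ 93 (mod 109).
Multiplying by 37⁻¹ = 56 gives x ≡ 56·93 = 5208 = 47·109 + 85 ≡ 85 (mod 109).
Check: f(85) = 37·85 + 2 = 3147 = 28·109 + 95 ≡ 95 (mod 109).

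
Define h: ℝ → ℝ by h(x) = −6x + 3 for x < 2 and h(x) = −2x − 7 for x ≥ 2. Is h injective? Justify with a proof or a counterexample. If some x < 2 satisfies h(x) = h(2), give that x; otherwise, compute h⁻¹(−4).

Both pieces are strictly decreasing (slopes −6 and −2), so each is injective on its own interval.
The left piece maps (−∞, 2) onto (−9, ∞); the right piece maps [2, ∞) onto (−∞, −11].
These images are disjoint, so no value is attained by both pieces. Therefore h is injective.
Because the two images are disjoint, no x < 2 has h(x) = h(2), so we compute h⁻¹(−4): −4 lies in (−9, ∞), so solve −6x + 3 = −4: x = (−4 − 3)/(−6) = 7/6.

7/6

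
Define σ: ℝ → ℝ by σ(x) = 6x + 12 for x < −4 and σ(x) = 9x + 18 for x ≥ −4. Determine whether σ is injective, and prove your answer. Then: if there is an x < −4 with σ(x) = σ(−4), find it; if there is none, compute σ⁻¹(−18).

Both pieces are strictly increasing (slopes 6 and 9), so each is injective on its own interval.
The left piece maps (−∞, −4) onto (−∞, −12); the right piece maps [−4, ∞) onto [−18, ∞).
These images overlap. In particular σ(−4) = −18 (right piece), and solving 6x + 12 = −18 on the left piece gives x = −5 < −4.
So σ(−5) = σ(−4) with −5 ≠ −4, and σ is not injective. This x = −5 is the requested value below −4.

-5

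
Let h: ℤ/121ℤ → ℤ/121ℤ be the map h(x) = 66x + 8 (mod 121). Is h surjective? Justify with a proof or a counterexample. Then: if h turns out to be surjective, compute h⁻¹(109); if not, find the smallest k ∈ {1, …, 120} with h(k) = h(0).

Since gcd(66, 121) = 11, we have 66x ≡ 0 (mod 11) for all x, so h(x) ≡ 8 (mod 11).
But 0 ≢ 8 (mod 11), so 0 ∈ ℤ/121ℤ has no preimage. Thus h is not surjective.
Since h is not surjective, we find the least positive k with h(k) = h(0): this means 66k ≡ 0 (mod 121), i.e. 121 ∣ 66k. Since gcd(66, 121) = 11, dividing through by 11 this holds exactly when 11 ∣ 6k, and as gcd(6, 11) = 1, exactly when 11 ∣ k.
The smallest positive such k is 11.

11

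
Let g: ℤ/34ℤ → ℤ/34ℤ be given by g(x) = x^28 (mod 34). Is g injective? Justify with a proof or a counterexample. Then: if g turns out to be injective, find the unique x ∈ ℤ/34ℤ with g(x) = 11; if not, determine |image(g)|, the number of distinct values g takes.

g(3): Repeated squaring mod 34: 3^1 ≡ 3, 3^2 ≡ 3² = 9, 3^4 ≡ 9² = 81 ≡ 13, 3^8 ≡ 13² = 169 ≡ 33, 3^16 ≡ 33² = 1089 ≡ 1. Since 28 = 16 + 8 + 4, 3^28 ≡ 1·33·13: 1·33 = 33, then 33·13 = 429 ≡ 21. So 3^28 ≡ 21 (mod 34).
g(5): Repeated squaring mod 34: 5^1 ≡ 5, 5^2 ≡ 5² = 25, 5^4 ≡ 25² = 625 ≡ 13, 5^8 ≡ 13² = 169 ≡ 33, 5^16 ≡ 33² = 1089 ≡ 1. Since 28 = 16 + 8 + 4, 5^28 ≡ 1·33·13: 1·33 = 33, then 33·13 = 429 ≡ 21. So 5^28 ≡ 21 (mod 34).
So g(3) = g(5) = 21 while 3 ≠ 5, thus g is not injective.
Since g is not injective, we determine |image(g)|. Computing x^28 mod 34 for each x (by repeated squaring, reducing mod 34 at every step), the values g(0), g(1), …, g(33) are: 0, 1, 16, 21, 18, 21, 30, 13, 16, 33, 30, 13, 4, 1, 4, 33, 18, 17, 18, 33, 4, 1, 4, 13, 30, 33, 16, 13, 30, 21, 18, 21, 16, 1.
The distinct values are {0, 1, 4, 13, 16, 17, 18, 21, 30, 33}; there are 10 of them.

10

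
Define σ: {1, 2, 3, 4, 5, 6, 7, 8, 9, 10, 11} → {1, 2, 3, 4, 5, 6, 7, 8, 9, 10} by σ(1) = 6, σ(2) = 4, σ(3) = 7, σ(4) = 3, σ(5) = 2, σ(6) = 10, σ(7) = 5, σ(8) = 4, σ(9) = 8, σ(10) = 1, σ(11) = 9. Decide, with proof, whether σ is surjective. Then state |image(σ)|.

10

Every element of the codomain has a preimage: 1 = σ(10), 2 = σ(5), 3 = σ(4), 4 = σ(2), 5 = σ(7), 6 = σ(1), 7 = σ(3), 8 = σ(9), 9 = σ(11), 10 = σ(6).
Hence σ is surjective.
The image of σ is {1, 2, 3, 4, 5, 6, 7, 8, 9, 10}, which has 10 elements.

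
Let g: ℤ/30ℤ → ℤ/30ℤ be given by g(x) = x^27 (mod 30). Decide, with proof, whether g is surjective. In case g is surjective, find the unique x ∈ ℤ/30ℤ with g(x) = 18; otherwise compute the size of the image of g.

Computing x^27 mod 30 for each x (by repeated squaring, reducing mod 30 at every step), the values g(0), g(1), …, g(29) are: 0, 1, 8, 27, 4, 5, 6, 13, 2, 9, 10, 11, 18, 7, 14, 15, 16, 23, 12, 19, 20, 21, 28, 17, 24, 25, 26, 3, 22, 29.
Every element of ℤ/30ℤ appears exactly once in this list, so g is a bijection, and in particular surjective.
Since g is surjective, we read off the preimage of 18 from the same table: g(12) = 18, so g⁻¹(18) = 12.

12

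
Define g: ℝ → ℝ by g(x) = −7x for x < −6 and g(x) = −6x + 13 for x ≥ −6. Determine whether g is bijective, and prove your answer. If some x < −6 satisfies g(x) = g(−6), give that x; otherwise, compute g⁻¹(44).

Both pieces are strictly decreasing (slopes −7 and −6), so each is injective on its own interval.
The left piece maps (−∞, −6) onto (42, ∞); the right piece maps [−6, ∞) onto (−∞, 49].
These images overlap. In particular g(−6) = 49 (right piece), and solving −7x = 49 on the left piece gives x = −7 < −6.
So g(−7) = g(−6) with −7 ≠ −6, and g is not injective, hence not bijective. This x = −7 is the requested value below −6.

-7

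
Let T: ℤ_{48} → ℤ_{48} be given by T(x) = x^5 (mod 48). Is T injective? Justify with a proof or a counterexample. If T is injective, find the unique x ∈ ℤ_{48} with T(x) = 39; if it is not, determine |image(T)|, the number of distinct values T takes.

27

T(0) = 0^5 = 0.
T(6): Repeated squaring mod 48: 6^1 ≡ 6, 6^2 ≡ 6² = 36, 6^4 ≡ 36² = 1296 ≡ 0. Since 5 = 4 + 1, 6^5 ≡ 0·6: 0·6 = 0. So 6^5 ≡ 0 (mod 48).
So T(0) = T(6) = 0 while 0 ≠ 6, thus T is not injective.
Since T is not injective, we determine |image(T)|. Computing x^5 mod 48 for each x (by repeated squaring, reducing mod 48 at every step), the values T(0), T(1), …, T(47) are: 0, 1, 32, 3, 16, 5, 0, 7, 32, 9, 16, 11, 0, 13, 32, 15, 16, 17, 0, 19, 32, 21, 16, 23, 0, 25, 32, 27, 16, 29, 0, 31, 32, 33, 16, 35, 0, 37, 32, 39, 16, 41, 0, 43, 32, 45, 16, 47.
The distinct values are {0, 1, 3, 5, 7, 9, 11, 13, 15, 16, 17, 19, 21, 23, 25, 27, 29, 31, 32, 33, 35, 37, 39, 41, 43, 45, 47}; there are 27 of them.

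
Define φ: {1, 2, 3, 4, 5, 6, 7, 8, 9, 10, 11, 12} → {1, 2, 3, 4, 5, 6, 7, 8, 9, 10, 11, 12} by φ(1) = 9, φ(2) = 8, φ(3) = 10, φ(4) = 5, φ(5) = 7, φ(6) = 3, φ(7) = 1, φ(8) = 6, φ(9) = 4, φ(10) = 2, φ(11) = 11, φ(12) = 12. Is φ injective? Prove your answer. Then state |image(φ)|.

The values φ(1), …, φ(12) are 9, 8, 10, 5, 7, 3, 1, 6, 4, 2, 11, 12 — all distinct.
So φ(x_1) = φ(x_2) only when x_1 = x_2, and φ is injective.
The image of φ is {1, 2, 3, 4, 5, 6, 7, 8, 9, 10, 11, 12}, which has 12 elements.

12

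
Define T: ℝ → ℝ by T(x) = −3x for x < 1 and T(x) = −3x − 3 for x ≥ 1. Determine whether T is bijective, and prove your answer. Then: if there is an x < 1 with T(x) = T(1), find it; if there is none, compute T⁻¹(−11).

Both pieces are strictly decreasing (slopes −3 and −3), so each is injective on its own interval.
The left piece maps (−∞, 1) onto (−3, ∞); the right piece maps [1, ∞) onto (−∞, −6].
The images leave a gap (−3 has no preimage), so T is not surjective, hence not bijective.
Because the two images are disjoint, no x < 1 has T(x) = T(1), so we compute T⁻¹(−11): −11 lies in (−∞, −6], so solve −3x − 3 = −11: x = (−11 + 3)/(−3) = 8/3.

8/3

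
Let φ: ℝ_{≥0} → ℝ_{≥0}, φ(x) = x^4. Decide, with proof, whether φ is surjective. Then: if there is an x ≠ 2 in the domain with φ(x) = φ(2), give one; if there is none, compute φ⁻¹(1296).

6

For any y ∈ ℝ_{≥0}, x = y^{1/4} ∈ ℝ_{≥0} gives φ(x) = y, so φ is surjective.
Since x ↦ x^4 is strictly increasing on ℝ_{≥0}, it is injective there, so no x ≠ 2 in the domain has φ(x) = φ(2). We therefore compute φ⁻¹(1296) = 1296^{1/4} = 6 (indeed 6^4 = 1296).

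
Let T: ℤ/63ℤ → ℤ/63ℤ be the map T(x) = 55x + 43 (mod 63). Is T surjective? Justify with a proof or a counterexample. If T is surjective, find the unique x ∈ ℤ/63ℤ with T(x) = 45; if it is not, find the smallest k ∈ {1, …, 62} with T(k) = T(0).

Since gcd(55, 63) = 1, 55 is invertible modulo 63. Euclid's algorithm: 63 = 1·55 + 8, 55 = 6·8 + 7, 8 = 1·7 + 1; back-substituting gives 1 = 55·55 − 48·63, so 55⁻¹ ≡ 55 (mod 63).
Then y ↦ 55(y − 43) is a two-sided inverse to T, so every y ∈ ℤ/63ℤ has a preimage.
Hence T is surjective.
Since T is surjective, we compute T⁻¹(45): solve 55x + 43 ≡ 45 (mod 63), i.e. 55x ≡ 2 (mod 63).
Multiplying by 55⁻¹ = 55 gives x ≡ 55·2 = 110 = 1·63 + 47 ≡ 47 (mod 63).
Check: T(47) = 55·47 + 43 = 2628 = 41·63 + 45 ≡ 45 (mod 63).

47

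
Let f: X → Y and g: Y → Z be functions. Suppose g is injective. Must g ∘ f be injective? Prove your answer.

No. Take X = {0, 1}, Y = Z = {0, 1, 2, 3, 4, 5}, f(0) = f(1) = 0, and g = identity (injective).
Then (g ∘ f)(0) = (g ∘ f)(1) = 0 with 0 ≠ 1, so g ∘ f is not injective.

not injective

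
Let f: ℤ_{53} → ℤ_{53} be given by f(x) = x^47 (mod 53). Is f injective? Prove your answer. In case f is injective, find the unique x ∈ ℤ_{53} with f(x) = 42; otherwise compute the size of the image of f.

16

Since 53 is prime, the nonzero elements of ℤ_{53} form a cyclic group of order 52.
As gcd(47, 52) = 1, raising to the 47th power is a bijection on this group: if x_1^47 ≡ x_2^47 then (x_1x_2^{−1})^47 = 1, and the only element of order dividing gcd(47, 52) = 1 is 1, so x_1 = x_2.
With f(0) = 0 this makes f injective on all of ℤ_{53}, hence bijective (finite equal-size domain and codomain). In particular f is injective.
Since f is injective, we find the preimage of 42. The inverse of x ↦ x^47 on (ℤ_{53})^× is x ↦ x^31, because 47·31 = 1457 = 28·52 + 1 ≡ 1 (mod 52) and x^{52} = 1 for x ≠ 0 (Fermat). So f⁻¹(42) = 42^31 mod 53.
Repeated squaring mod 53: 42^1 ≡ 42, 42^2 ≡ 42² = 1764 ≡ 15, 42^4 ≡ 15² = 225 ≡ 13, 42^8 ≡ 13² = 169 ≡ 10, 42^16 ≡ 10² = 100 ≡ 47. Since 31 = 16 + 8 + 4 + 2 + 1, 42^31 ≡ 47·10·13·15·42: 47·10 = 470 ≡ 46, then 46·13 = 598 ≡ 15, then 15·15 = 225 ≡ 13, then 13·42 = 546 ≡ 16. So 42^31 ≡ 16 (mod 53).
Hence f⁻¹(42) = 16.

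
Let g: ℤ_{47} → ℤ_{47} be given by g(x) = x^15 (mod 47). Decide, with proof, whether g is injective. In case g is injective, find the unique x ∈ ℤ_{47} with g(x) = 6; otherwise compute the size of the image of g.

Since 47 is prime, the nonzero elements of ℤ_{47} form a cyclic group of order 46.
As gcd(15, 46) = 1, raising to the 15th power is a bijection on this group: if x_1^15 ≡ x_2^15 then (x_1x_2^{−1})^15 = 1, and the only element of order dividing gcd(15, 46) = 1 is 1, so x_1 = x_2.
With g(0) = 0 this makes g injective on all of ℤ_{47}, hence bijective (finite equal-size domain and codomain). In particular g is injective.
Since g is injective, we find the preimage of 6. The inverse of x ↦ x^15 on (ℤ_{47})^× is x ↦ x^43, because 15·43 = 645 = 14·46 + 1 ≡ 1 (mod 46) and x^{46} = 1 for x ≠ 0 (Fermat). So g⁻¹(6) = 6^43 mod 47.
Repeated squaring mod 47: 6^1 ≡ 6, 6^2 ≡ 6² = 36, 6^4 ≡ 36² = 1296 ≡ 27, 6^8 ≡ 27² = 729 ≡ 24, 6^16 ≡ 24² = 576 ≡ 12, 6^32 ≡ 12² = 144 ≡ 3. Since 43 = 32 + 8 + 2 + 1, 6^43 ≡ 3·24·36·6: 3·24 = 72 ≡ 25, then 25·36 = 900 ≡ 7, then 7·6 = 42. So 6^43 ≡ 42 (mod 47).
Hence g⁻¹(6) = 42.

42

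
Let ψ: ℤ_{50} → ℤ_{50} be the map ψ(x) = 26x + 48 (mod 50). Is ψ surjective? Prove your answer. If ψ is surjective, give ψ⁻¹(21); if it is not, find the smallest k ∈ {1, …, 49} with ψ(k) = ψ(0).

25

Since gcd(26, 50) = 2, we have 26x ≡ 0 (mod 2) for all x, so ψ(x) ≡ 0 (mod 2).
But 1 ≢ 0 (mod 2), so 1 ∈ ℤ_{50} has no preimage. Hence ψ is not surjective.
Since ψ is not surjective, we find the least positive k with ψ(k) = ψ(0): this means 26k ≡ 0 (mod 50), i.e. 50 ∣ 26k. Since gcd(26, 50) = 2, dividing through by 2 this holds exactly when 25 ∣ 13k, and as gcd(13, 25) = 1, exactly when 25 ∣ k.
The smallest positive such k is 25.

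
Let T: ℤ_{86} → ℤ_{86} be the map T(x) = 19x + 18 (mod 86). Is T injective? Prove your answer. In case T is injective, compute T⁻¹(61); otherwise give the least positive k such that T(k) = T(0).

Recall: T is injective when T(x_1) = T(x_2) forces x_1 = x_2.
If T(x_1) = T(x_2), then 19x_1 ≡ 19x_2 (mod 86). Because gcd(19, 86) = 1, we may cancel 19 to get x_1 ≡ x_2 (mod 86).
Hence T is injective.
We now compute 19⁻¹ mod 86 explicitly. Euclid's algorithm: 86 = 4·19 + 10, 19 = 1·10 + 9, 10 = 1·9 + 1; back-substituting gives 1 = 77·19 − 17·86, so 19⁻¹ ≡ 77 (mod 86).
Since T is injective, we compute T⁻¹(61): solve 19x + 18 ≡ 61 (mod 86), i.e. 19x ≡ 43 (mod 86).
Multiplying by 19⁻¹ = 77 gives x ≡ 77·43 = 3311 = 38·86 + 43 ≡ 43 (mod 86).
Check: T(43) = 19·43 + 18 = 835 = 9·86 + 61 ≡ 61 (mod 86).

43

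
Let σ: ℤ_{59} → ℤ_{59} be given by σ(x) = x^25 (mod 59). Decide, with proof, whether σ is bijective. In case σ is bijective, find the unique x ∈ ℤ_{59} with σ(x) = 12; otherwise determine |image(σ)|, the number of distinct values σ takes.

Since 59 is prime, the nonzero elements of ℤ_{59} form a cyclic group of order 58.
As gcd(25, 58) = 1, raising to the 25th power is a bijection on this group: if u^25 ≡ v^25 then (uv^{−1})^25 = 1, and the only element of order dividing gcd(25, 58) = 1 is 1, so u = v.
With σ(0) = 0 this makes σ injective on all of ℤ_{59}, hence bijective (finite equal-size domain and codomain). In particular σ is bijective.
Since σ is bijective, we find the preimage of 12. The inverse of x ↦ x^25 on (ℤ_{59})^× is x ↦ x^7, because 25·7 = 175 = 3·58 + 1 ≡ 1 (mod 58) and x^{58} = 1 for x ≠ 0 (Fermat). So σ⁻¹(12) = 12^7 mod 59.
Repeated squaring mod 59: 12^1 ≡ 12, 12^2 ≡ 12² = 144 ≡ 26, 12^4 ≡ 26² = 676 ≡ 27. Since 7 = 4 + 2 + 1, 12^7 ≡ 27·26·12: 27·26 = 702 ≡ 53, then 53·12 = 636 ≡ 46. So 12^7 ≡ 46 (mod 59).
Hence σ⁻¹(12) = 46.

46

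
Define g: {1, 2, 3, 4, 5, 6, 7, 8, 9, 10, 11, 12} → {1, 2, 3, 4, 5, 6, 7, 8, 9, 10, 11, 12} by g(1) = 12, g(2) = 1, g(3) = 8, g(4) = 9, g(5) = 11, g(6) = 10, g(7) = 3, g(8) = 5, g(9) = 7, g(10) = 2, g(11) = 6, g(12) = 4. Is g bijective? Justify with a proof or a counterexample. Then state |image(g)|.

12

The values 12, 1, 8, 9, 11, 10, 3, 5, 7, 2, 6, 4 are a permutation of {1, 2, 3, 4, 5, 6, 7, 8, 9, 10, 11, 12}: each element appears exactly once.
So g is injective and surjective, hence bijective.
The image of g is {1, 2, 3, 4, 5, 6, 7, 8, 9, 10, 11, 12}, which has 12 elements.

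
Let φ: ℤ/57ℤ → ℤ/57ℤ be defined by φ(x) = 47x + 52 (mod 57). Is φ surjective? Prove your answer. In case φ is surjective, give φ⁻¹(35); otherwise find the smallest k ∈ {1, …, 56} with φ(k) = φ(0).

53

Recall: surjectivity means every element of the codomain has a preimage under φ.
Since gcd(47, 57) = 1, 47 is invertible modulo 57. Euclid's algorithm: 57 = 1·47 + 10, 47 = 4·10 + 7, 10 = 1·7 + 3, 7 = 2·3 + 1; back-substituting gives 1 = 17·47 − 14·57, so 47⁻¹ ≡ 17 (mod 57).
Then y ↦ 17(y − 52) is a two-sided inverse to φ, so every y ∈ ℤ/57ℤ has a preimage.
Hence φ is surjective.
Since φ is surjective, we find φ⁻¹(35): we need 47x ≡ 35 − 52 ≡ 40 (mod 57). Using 47⁻¹ = 17: x ≡ 17·40 = 680 = 11·57 + 53, so x = 53.
Check: φ(53) = 47·53 + 52 = 2543 = 44·57 + 35 ≡ 35 (mod 57).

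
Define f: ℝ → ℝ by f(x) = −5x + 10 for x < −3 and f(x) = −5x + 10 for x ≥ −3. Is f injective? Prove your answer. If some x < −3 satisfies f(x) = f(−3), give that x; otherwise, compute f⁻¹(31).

-21/5

Both pieces are strictly decreasing (slopes −5 and −5), so each is injective on its own interval.
The left piece maps (−∞, −3) onto (25, ∞); the right piece maps [−3, ∞) onto (−∞, 25].
These images are disjoint, so no value is attained by both pieces. Hence f is injective.
Because the two images are disjoint, no x < −3 has f(x) = f(−3), so we compute f⁻¹(31): 31 lies in (25, ∞), so solve −5x + 10 = 31: x = (31 − 10)/(−5) = −21/5.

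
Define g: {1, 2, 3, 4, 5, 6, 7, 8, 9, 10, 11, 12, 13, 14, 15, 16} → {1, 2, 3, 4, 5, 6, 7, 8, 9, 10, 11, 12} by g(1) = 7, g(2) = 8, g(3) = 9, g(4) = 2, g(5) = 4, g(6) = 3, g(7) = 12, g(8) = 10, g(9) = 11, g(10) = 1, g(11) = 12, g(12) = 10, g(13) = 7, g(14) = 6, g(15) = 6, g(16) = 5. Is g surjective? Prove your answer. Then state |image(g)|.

12

Every element of the codomain has a preimage: 1 = g(10), 2 = g(4), 3 = g(6), 4 = g(5), 5 = g(16), 6 = g(14), 7 = g(1), 8 = g(2), 9 = g(3), 10 = g(8), 11 = g(9), 12 = g(7).
Therefore g is surjective.
The image of g is {1, 2, 3, 4, 5, 6, 7, 8, 9, 10, 11, 12}, which has 12 elements.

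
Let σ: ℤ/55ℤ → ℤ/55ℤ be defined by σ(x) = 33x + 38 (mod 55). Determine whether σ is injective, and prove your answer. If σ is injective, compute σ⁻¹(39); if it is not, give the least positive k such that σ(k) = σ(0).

5

We have gcd(33, 55) = 11 > 1. Taking s = 0 and t = 5: σ(0) = 38 and σ(5) = 33·5 + 38 = 203 ≡ 38 (mod 55).
So σ(0) = σ(5) while 0 ≠ 5, hence σ is not injective.
Since σ is not injective, we find the least positive k with σ(k) = σ(0): this means 33k ≡ 0 (mod 55), i.e. 55 ∣ 33k. Since gcd(33, 55) = 11, dividing through by 11 this holds exactly when 5 ∣ 3k, and as gcd(3, 5) = 1, exactly when 5 ∣ k.
The smallest positive such k is 5.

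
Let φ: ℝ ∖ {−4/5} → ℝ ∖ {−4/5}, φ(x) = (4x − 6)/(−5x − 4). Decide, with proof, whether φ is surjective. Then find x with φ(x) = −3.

-18/11

For any y ≠ −4/5, solving y(−5x − 4) = 4x − 6 for x gives a well-defined x ≠ −4/5. So φ is surjective.
Solving φ(x) = −3: cross-multiplying gives 4x − 6 = −3(−5x − 4), which rearranges to −11x = 18, so x = −18/11.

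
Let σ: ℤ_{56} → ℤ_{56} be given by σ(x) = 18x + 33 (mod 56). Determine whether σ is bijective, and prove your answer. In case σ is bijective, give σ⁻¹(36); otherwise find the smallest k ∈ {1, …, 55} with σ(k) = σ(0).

Recall that σ is injective if σ(s) = σ(t) implies s = t.
We have gcd(18, 56) = 2 > 1. Taking s = 0 and t = 28: σ(0) = 33 and σ(28) = 18·28 + 33 = 537 ≡ 33 (mod 56).
So σ(0) = σ(28) while 0 ≠ 28, hence σ is not injective, hence not bijective.
Since σ is not bijective, we find the least positive k with σ(k) = σ(0): this means 18k ≡ 0 (mod 56), i.e. 56 ∣ 18k. Since gcd(18, 56) = 2, dividing through by 2 this holds exactly when 28 ∣ 9k, and as gcd(9, 28) = 1, exactly when 28 ∣ k.
The smallest positive such k is 28.

28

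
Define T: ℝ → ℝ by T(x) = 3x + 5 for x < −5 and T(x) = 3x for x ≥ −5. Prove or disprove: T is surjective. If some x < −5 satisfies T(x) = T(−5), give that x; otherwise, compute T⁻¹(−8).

Both pieces are strictly increasing (slopes 3 and 3), so each is injective on its own interval.
The left piece maps (−∞, −5) onto (−∞, −10); the right piece maps [−5, ∞) onto [−15, ∞).
The union (−∞, −10) ∪ [−15, ∞) covers ℝ, so T is surjective.
For the follow-up: the images overlap, so an x < −5 with T(x) = T(−5) exists. T(−5) = −15; solving 3x + 5 = −15 for x < −5 gives x = (−15 − 5)/3 = −20/3.

-20/3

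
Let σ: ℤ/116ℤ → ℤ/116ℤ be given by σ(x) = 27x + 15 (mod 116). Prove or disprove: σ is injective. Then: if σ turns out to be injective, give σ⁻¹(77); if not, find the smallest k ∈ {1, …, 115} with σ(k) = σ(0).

Suppose σ(x_1) = σ(x_2) in ℤ/116ℤ. Then 27x_1 + 15 ≡ 27x_2 + 15 (mod 116), hence 27(x_1 − x_2) ≡ 0 (mod 116).
Since gcd(27, 116) = 1, 27 is invertible modulo 116, therefore x_1 − x_2 ≡ 0 (mod 116), i.e. x_1 = x_2.
Hence σ is injective.
We now compute 27⁻¹ mod 116 explicitly. Euclid's algorithm: 116 = 4·27 + 8, 27 = 3·8 + 3, 8 = 2·3 + 2, 3 = 1·2 + 1; back-substituting gives 1 = 43·27 − 10·116, so 27⁻¹ ≡ 43 (mod 116).
Since σ is injective, we compute σ⁻¹(77): solve 27x + 15 ≡ 77 (mod 116), i.e. 27x ≡ 62 (mod 116).
Multiplying by 27⁻¹ = 43 gives x ≡ 43·62 = 2666 = 22·116 + 114 ≡ 114 (mod 116).
Check: σ(114) = 27·114 + 15 = 3093 = 26·116 + 77 ≡ 77 (mod 116).

114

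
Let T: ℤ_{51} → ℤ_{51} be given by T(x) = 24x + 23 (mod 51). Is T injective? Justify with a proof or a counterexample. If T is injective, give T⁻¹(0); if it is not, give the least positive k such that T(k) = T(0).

17

We have gcd(24, 51) = 3 > 1. Taking s = 0 and t = 17: T(0) = 23 and T(17) = 24·17 + 23 = 431 ≡ 23 (mod 51).
So T(0) = T(17) while 0 ≠ 17, therefore T is not injective.
Since T is not injective, we find the least positive k with T(k) = T(0): this means 24k ≡ 0 (mod 51), i.e. 51 ∣ 24k. Since gcd(24, 51) = 3, dividing through by 3 this holds exactly when 17 ∣ 8k, and as gcd(8, 17) = 1, exactly when 17 ∣ k.
The smallest positive such k is 17.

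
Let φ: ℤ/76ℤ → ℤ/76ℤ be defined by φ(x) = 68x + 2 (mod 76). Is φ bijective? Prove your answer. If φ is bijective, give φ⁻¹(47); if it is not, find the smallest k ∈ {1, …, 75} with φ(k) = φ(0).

19

By definition, φ is injective when φ(a) = φ(b) forces a = b.
We have gcd(68, 76) = 4 > 1. Taking a = 0 and b = 19: φ(0) = 2 and φ(19) = 68·19 + 2 = 1294 ≡ 2 (mod 76).
So φ(0) = φ(19) while 0 ≠ 19, so φ is not injective, hence not bijective.
Since φ is not bijective, we find the least positive k with φ(k) = φ(0): this means 68k ≡ 0 (mod 76), i.e. 76 ∣ 68k. Since gcd(68, 76) = 4, dividing through by 4 this holds exactly when 19 ∣ 17k, and as gcd(17, 19) = 1, exactly when 19 ∣ k.
The smallest positive such k is 19.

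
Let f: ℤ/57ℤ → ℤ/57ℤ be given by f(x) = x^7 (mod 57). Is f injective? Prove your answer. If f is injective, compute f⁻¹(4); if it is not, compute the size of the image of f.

28

Computing x^7 mod 57 for each x (by repeated squaring, reducing mod 57 at every step), the values f(0), f(1), …, f(56) are: 0, 1, 14, 21, 25, 35, 9, 7, 8, 42, 34, 11, 12, 10, 41, 51, 55, 5, 18, 19, 20, 33, 40, 44, 54, 28, 26, 27, 4, 53, 30, 31, 29, 3, 13, 17, 24, 37, 38, 39, 52, 2, 6, 16, 47, 45, 46, 23, 15, 49, 50, 48, 22, 32, 36, 43, 56.
Every element of ℤ/57ℤ appears exactly once in this list, so f is a bijection, and in particular injective.
Since f is injective, we read off the preimage of 4 from the same table: f(28) = 4, so f⁻¹(4) = 28.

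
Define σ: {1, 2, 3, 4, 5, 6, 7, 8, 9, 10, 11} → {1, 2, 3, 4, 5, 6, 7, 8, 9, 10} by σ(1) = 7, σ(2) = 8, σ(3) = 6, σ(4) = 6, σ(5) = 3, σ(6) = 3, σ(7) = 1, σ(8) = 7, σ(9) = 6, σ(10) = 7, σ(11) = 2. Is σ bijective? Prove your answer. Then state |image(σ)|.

6

σ(3) = 6 = σ(4) with 3 ≠ 4, so σ is not injective, hence not bijective.
The image of σ is {1, 2, 3, 6, 7, 8}, which has 6 elements.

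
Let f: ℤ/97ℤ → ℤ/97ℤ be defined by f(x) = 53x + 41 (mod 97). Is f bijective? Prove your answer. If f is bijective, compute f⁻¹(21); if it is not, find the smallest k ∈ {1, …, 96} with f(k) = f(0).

71

Recall: f is injective when f(a) = f(b) forces a = b.
Suppose f(a) = f(b) in ℤ/97ℤ. Then 53a + 41 ≡ 53b + 41 (mod 97), hence 53(a − b) ≡ 0 (mod 97).
Since gcd(53, 97) = 1, 53 is invertible modulo 97, therefore a − b ≡ 0 (mod 97), i.e. a = b.
We now compute 53⁻¹ mod 97 explicitly. Euclid's algorithm: 97 = 1·53 + 44, 53 = 1·44 + 9, 44 = 4·9 + 8, 9 = 1·8 + 1; back-substituting gives 1 = 11·53 − 6·97, so 53⁻¹ ≡ 11 (mod 97).
For any y ∈ ℤ/97ℤ, x = 11(y − 41) mod 97 satisfies f(x) = 53·11(y − 41) + 41 ≡ y (since 53·11 ≡ 1 mod 97). So every y has a preimage.
Thus f is bijective.
Since f is bijective, we find f⁻¹(21): we need 53x ≡ 21 − 41 ≡ 77 (mod 97). Using 53⁻¹ = 11: x ≡ 11·77 = 847 = 8·97 + 71, so x = 71.
Check: f(71) = 53·71 + 41 = 3804 = 39·97 + 21 ≡ 21 (mod 97).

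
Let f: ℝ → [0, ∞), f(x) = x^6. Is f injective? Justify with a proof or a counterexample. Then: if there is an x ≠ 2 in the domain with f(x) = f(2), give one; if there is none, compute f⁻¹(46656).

-2

f(2) = 64 = (−2)^6 = f(−2) (since 6 is even), with 2 ≠ −2. So f is not injective.
For the follow-up, such an x exists: taking x = −2 ∈ ℝ gives f(−2) = 64 = f(2) with −2 ≠ 2.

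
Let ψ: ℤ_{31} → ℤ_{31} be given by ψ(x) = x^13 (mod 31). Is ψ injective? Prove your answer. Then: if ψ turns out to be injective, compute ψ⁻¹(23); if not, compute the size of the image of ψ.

Since 31 is prime, the nonzero elements of ℤ_{31} form a cyclic group of order 30.
As gcd(13, 30) = 1, raising to the 13th power is a bijection on this group: if x_1^13 ≡ x_2^13 then (x_1x_2^{−1})^13 = 1, and the only element of order dividing gcd(13, 30) = 1 is 1, so x_1 = x_2.
With ψ(0) = 0 this makes ψ injective on all of ℤ_{31}, hence bijective (finite equal-size domain and codomain). In particular ψ is injective.
Since ψ is injective, we find the preimage of 23. The inverse of x ↦ x^13 on (ℤ_{31})^× is x ↦ x^7, because 13·7 = 91 = 3·30 + 1 ≡ 1 (mod 30) and x^{30} = 1 for x ≠ 0 (Fermat). So ψ⁻¹(23) = 23^7 mod 31.
Repeated squaring mod 31: 23^1 ≡ 23, 23^2 ≡ 23² = 529 ≡ 2, 23^4 ≡ 2² = 4. Since 7 = 4 + 2 + 1, 23^7 ≡ 4·2·23: 4·2 = 8, then 8·23 = 184 ≡ 29. So 23^7 ≡ 29 (mod 31).
Hence ψ⁻¹(23) = 29.

29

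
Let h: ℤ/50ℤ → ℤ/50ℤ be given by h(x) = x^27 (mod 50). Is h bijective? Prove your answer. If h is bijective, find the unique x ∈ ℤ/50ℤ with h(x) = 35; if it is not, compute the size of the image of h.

42

h(0) = 0^27 = 0.
h(10): Repeated squaring mod 50: 10^1 ≡ 10, 10^2 ≡ 10² = 100 ≡ 0, 10^4 ≡ 0² = 0, 10^8 ≡ 0² = 0, 10^16 ≡ 0² = 0. Since 27 = 16 + 8 + 2 + 1, 10^27 ≡ 0·0·0·10: 0·0 = 0, then 0·0 = 0, then 0·10 = 0. So 10^27 ≡ 0 (mod 50).
So h(0) = h(10) = 0 while 0 ≠ 10, therefore h is not injective, hence not bijective.
Since h is not bijective, we determine |image(h)|. Computing x^27 mod 50 for each x (by repeated squaring, reducing mod 50 at every step), the values h(0), h(1), …, h(49) are: 0, 1, 28, 37, 34, 25, 36, 43, 2, 19, 0, 21, 8, 17, 4, 25, 6, 23, 32, 39, 0, 41, 38, 47, 24, 25, 26, 3, 12, 9, 0, 11, 18, 27, 44, 25, 46, 33, 42, 29, 0, 31, 48, 7, 14, 25, 16, 13, 22, 49.
The distinct values are {0, 1, 2, 3, 4, 6, 7, 8, 9, 11, 12, 13, 14, 16, 17, 18, 19, 21, 22, 23, 24, 25, 26, 27, 28, 29, 31, 32, 33, 34, 36, 37, 38, 39, 41, 42, 43, 44, 46, 47, 48, 49}; there are 42 of them.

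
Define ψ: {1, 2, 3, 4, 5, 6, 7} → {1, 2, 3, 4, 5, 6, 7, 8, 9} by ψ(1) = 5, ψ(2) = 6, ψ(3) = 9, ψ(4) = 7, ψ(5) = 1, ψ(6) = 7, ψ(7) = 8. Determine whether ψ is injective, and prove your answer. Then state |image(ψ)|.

ψ(4) = 7 = ψ(6) with 4 ≠ 6, so ψ is not injective.
The image of ψ is {1, 5, 6, 7, 8, 9}, which has 6 elements.

6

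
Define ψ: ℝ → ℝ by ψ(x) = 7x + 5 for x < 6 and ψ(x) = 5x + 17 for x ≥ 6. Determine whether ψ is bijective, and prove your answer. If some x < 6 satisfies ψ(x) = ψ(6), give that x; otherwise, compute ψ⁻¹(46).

Both pieces are strictly increasing (slopes 7 and 5), so each is injective on its own interval.
The left piece maps (−∞, 6) onto (−∞, 47); the right piece maps [6, ∞) onto [47, ∞).
Since 47 = 47, the images partition ℝ: ψ is injective and surjective, hence bijective.
Because the two images are disjoint, no x < 6 has ψ(x) = ψ(6), so we compute ψ⁻¹(46): 46 lies in (−∞, 47), so solve 7x + 5 = 46: x = (46 − 5)/7 = 41/7.

41/7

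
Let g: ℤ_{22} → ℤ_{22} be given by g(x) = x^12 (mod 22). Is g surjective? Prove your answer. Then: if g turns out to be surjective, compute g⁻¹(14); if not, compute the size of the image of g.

12

g(10): Repeated squaring mod 22: 10^1 ≡ 10, 10^2 ≡ 10² = 100 ≡ 12, 10^4 ≡ 12² = 144 ≡ 12, 10^8 ≡ 12² = 144 ≡ 12. Since 12 = 8 + 4, 10^12 ≡ 12·12: 12·12 = 144 ≡ 12. So 10^12 ≡ 12 (mod 22).
g(12): Repeated squaring mod 22: 12^1 ≡ 12, 12^2 ≡ 12² = 144 ≡ 12, 12^4 ≡ 12² = 144 ≡ 12, 12^8 ≡ 12² = 144 ≡ 12. Since 12 = 8 + 4, 12^12 ≡ 12·12: 12·12 = 144 ≡ 12. So 12^12 ≡ 12 (mod 22).
So g(10) = g(12) = 12 while 10 ≠ 12, thus g is not injective.
A non-injective map from the 22-element set ℤ_{22} to itself takes at most 21 distinct values, so it cannot be surjective. Therefore g is not surjective.
Since g is not surjective, we determine |image(g)|. Computing x^12 mod 22 for each x (by repeated squaring, reducing mod 22 at every step), the values g(0), g(1), …, g(21) are: 0, 1, 4, 9, 16, 3, 14, 5, 20, 15, 12, 11, 12, 15, 20, 5, 14, 3, 16, 9, 4, 1.
The distinct values are {0, 1, 3, 4, 5, 9, 11, 12, 14, 15, 16, 20}; there are 12 of them.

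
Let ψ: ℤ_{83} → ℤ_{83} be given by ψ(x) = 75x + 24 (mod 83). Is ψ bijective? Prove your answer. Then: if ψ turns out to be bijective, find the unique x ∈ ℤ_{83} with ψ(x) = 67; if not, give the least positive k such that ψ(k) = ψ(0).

5

If ψ(a) = ψ(b), then 75a ≡ 75b (mod 83). Because gcd(75, 83) = 1, we may cancel 75 to get a ≡ b (mod 83).
We now compute 75⁻¹ mod 83 explicitly. Euclid's algorithm: 83 = 1·75 + 8, 75 = 9·8 + 3, 8 = 2·3 + 2, 3 = 1·2 + 1; back-substituting gives 1 = 31·75 − 28·83, so 75⁻¹ ≡ 31 (mod 83).
Then y ↦ 31(y − 24) is a two-sided inverse to ψ, so every y ∈ ℤ_{83} has a preimage.
Therefore ψ is bijective.
Since ψ is bijective, we find ψ⁻¹(67): we need 75x ≡ 67 − 24 ≡ 43 (mod 83). Using 75⁻¹ = 31: x ≡ 31·43 = 1333 = 16·83 + 5, so x = 5.
Check: ψ(5) = 75·5 + 24 = 399 = 4·83 + 67 ≡ 67 (mod 83).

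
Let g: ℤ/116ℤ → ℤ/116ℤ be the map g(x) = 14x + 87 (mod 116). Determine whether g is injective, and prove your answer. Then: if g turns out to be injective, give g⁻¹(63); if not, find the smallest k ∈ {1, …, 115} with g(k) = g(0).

58

By definition, g is injective when g(x_1) = g(x_2) forces x_1 = x_2.
We have gcd(14, 116) = 2 > 1. Taking x_1 = 0 and x_2 = 58: g(0) = 87 and g(58) = 14·58 + 87 = 899 ≡ 87 (mod 116).
So g(0) = g(58) while 0 ≠ 58, therefore g is not injective.
Since g is not injective, we find the least positive k with g(k) = g(0): this means 14k ≡ 0 (mod 116), i.e. 116 ∣ 14k. Since gcd(14, 116) = 2, dividing through by 2 this holds exactly when 58 ∣ 7k, and as gcd(7, 58) = 1, exactly when 58 ∣ k.
The smallest positive such k is 58.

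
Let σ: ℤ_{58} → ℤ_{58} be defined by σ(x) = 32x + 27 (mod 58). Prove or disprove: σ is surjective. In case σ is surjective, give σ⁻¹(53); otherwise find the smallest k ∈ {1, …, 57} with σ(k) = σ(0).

29

Recall that σ is surjective if every y in the codomain equals σ(x) for some x in the domain.
Since gcd(32, 58) = 2, we have 32x ≡ 0 (mod 2) for all x, so σ(x) ≡ 1 (mod 2).
But 0 ≢ 1 (mod 2), so 0 ∈ ℤ_{58} has no preimage. Hence σ is not surjective.
Since σ is not surjective, we find the least positive k with σ(k) = σ(0): this means 32k ≡ 0 (mod 58), i.e. 58 ∣ 32k. Since gcd(32, 58) = 2, dividing through by 2 this holds exactly when 29 ∣ 16k, and as gcd(16, 29) = 1, exactly when 29 ∣ k.
The smallest positive such k is 29.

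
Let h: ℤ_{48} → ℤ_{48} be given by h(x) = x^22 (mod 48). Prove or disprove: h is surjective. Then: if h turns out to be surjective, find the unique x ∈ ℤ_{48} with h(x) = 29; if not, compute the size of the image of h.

h(2): Repeated squaring mod 48: 2^1 ≡ 2, 2^2 ≡ 2² = 4, 2^4 ≡ 4² = 16, 2^8 ≡ 16² = 256 ≡ 16, 2^16 ≡ 16² = 256 ≡ 16. Since 22 = 16 + 4 + 2, 2^22 ≡ 16·16·4: 16·16 = 256 ≡ 16, then 16·4 = 64 ≡ 16. So 2^22 ≡ 16 (mod 48).
h(4): Repeated squaring mod 48: 4^1 ≡ 4, 4^2 ≡ 4² = 16, 4^4 ≡ 16² = 256 ≡ 16, 4^8 ≡ 16² = 256 ≡ 16, 4^16 ≡ 16² = 256 ≡ 16. Since 22 = 16 + 4 + 2, 4^22 ≡ 16·16·16: 16·16 = 256 ≡ 16, then 16·16 = 256 ≡ 16. So 4^22 ≡ 16 (mod 48).
So h(2) = h(4) = 16 while 2 ≠ 4, so h is not injective.
A non-injective map from the 48-element set ℤ_{48} to itself takes at most 47 distinct values, so it cannot be surjective. So h is not surjective.
Since h is not surjective, we determine |image(h)|. Computing x^22 mod 48 for each x (by repeated squaring, reducing mod 48 at every step), the values h(0), h(1), …, h(47) are: 0, 1, 16, 9, 16, 25, 0, 1, 16, 33, 16, 25, 0, 25, 16, 33, 16, 1, 0, 25, 16, 9, 16, 1, 0, 1, 16, 9, 16, 25, 0, 1, 16, 33, 16, 25, 0, 25, 16, 33, 16, 1, 0, 25, 16, 9, 16, 1.
The distinct values are {0, 1, 9, 16, 25, 33}; there are 6 of them.

6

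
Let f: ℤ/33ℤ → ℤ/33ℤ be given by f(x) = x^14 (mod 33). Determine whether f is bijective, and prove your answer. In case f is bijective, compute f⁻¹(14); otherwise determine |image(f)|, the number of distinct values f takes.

f(4): Repeated squaring mod 33: 4^1 ≡ 4, 4^2 ≡ 4² = 16, 4^4 ≡ 16² = 256 ≡ 25, 4^8 ≡ 25² = 625 ≡ 31. Since 14 = 8 + 4 + 2, 4^14 ≡ 31·25·16: 31·25 = 775 ≡ 16, then 16·16 = 256 ≡ 25. So 4^14 ≡ 25 (mod 33).
f(7): Repeated squaring mod 33: 7^1 ≡ 7, 7^2 ≡ 7² = 49 ≡ 16, 7^4 ≡ 16² = 256 ≡ 25, 7^8 ≡ 25² = 625 ≡ 31. Since 14 = 8 + 4 + 2, 7^14 ≡ 31·25·16: 31·25 = 775 ≡ 16, then 16·16 = 256 ≡ 25. So 7^14 ≡ 25 (mod 33).
So f(4) = f(7) = 25 while 4 ≠ 7, thus f is not injective, hence not bijective.
Since f is not bijective, we determine |image(f)|. Computing x^14 mod 33 for each x (by repeated squaring, reducing mod 33 at every step), the values f(0), f(1), …, f(32) are: 0, 1, 16, 15, 25, 31, 9, 25, 4, 27, 1, 22, 12, 16, 4, 3, 31, 31, 3, 4, 16, 12, 22, 1, 27, 4, 25, 9, 31, 25, 15, 16, 1.
The distinct values are {0, 1, 3, 4, 9, 12, 15, 16, 22, 25, 27, 31}; there are 12 of them.

12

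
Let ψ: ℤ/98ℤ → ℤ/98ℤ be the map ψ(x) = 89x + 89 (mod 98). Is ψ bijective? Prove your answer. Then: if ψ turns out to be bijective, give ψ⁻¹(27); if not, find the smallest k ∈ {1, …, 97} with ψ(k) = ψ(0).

94

If ψ(a) = ψ(b), then 89a ≡ 89b (mod 98). Because gcd(89, 98) = 1, we may cancel 89 to get a ≡ b (mod 98).
We now compute 89⁻¹ mod 98 explicitly. Euclid's algorithm: 98 = 1·89 + 9, 89 = 9·9 + 8, 9 = 1·8 + 1; back-substituting gives 1 = 87·89 − 79·98, so 89⁻¹ ≡ 87 (mod 98).
For any y ∈ ℤ/98ℤ, x = 87(y − 89) mod 98 satisfies ψ(x) = 89·87(y − 89) + 89 ≡ y (since 89·87 ≡ 1 mod 98). So every y has a preimage.
So ψ is bijective.
Since ψ is bijective, we find ψ⁻¹(27): we need 89x ≡ 27 − 89 ≡ 36 (mod 98). Using 89⁻¹ = 87: x ≡ 87·36 = 3132 = 31·98 + 94, so x = 94.
Check: ψ(94) = 89·94 + 89 = 8455 = 86·98 + 27 ≡ 27 (mod 98).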